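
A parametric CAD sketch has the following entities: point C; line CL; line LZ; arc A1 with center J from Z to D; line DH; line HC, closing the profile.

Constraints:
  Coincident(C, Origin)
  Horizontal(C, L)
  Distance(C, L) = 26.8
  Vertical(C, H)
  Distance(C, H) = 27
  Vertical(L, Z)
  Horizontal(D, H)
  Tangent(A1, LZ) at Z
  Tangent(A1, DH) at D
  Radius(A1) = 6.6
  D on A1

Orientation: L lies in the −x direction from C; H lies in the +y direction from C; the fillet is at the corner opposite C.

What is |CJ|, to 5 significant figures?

28.709

C is at the origin; CL is horizontal with |CL| = 26.8 and L on the −x side, so L = (-26.800, 0.0000). C and H share the same x with |CH| = 27.0 and H on the +y side, so H = (0.0000, 27.000). The virtual corner opposite C is at (-26.800, 27.000). Since A1 is tangent to LZ there, JZ ⟂ LZ and A1 meets DH tangentially, so JD is at right angles to DH, with radius 6.6, so the center J sits 6.6 in from both sides at J = (-20.200, 20.400). Then |CJ| = |J − C| = 28.709.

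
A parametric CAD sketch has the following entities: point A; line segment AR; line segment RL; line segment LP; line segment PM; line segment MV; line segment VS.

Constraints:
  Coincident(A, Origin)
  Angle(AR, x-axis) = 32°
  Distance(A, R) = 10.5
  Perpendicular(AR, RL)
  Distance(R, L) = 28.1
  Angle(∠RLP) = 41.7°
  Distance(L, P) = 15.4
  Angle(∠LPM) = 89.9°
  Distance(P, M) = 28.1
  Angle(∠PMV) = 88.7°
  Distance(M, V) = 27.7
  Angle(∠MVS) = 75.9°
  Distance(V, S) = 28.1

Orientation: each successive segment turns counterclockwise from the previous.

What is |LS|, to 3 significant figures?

4.84

A is at the origin; AR runs at 32.0° with length 10.5, so R = (8.90, 5.56). AR ⟂ RL, so RL runs at 122°; with |RL| = 28.1, L = (-5.99, 29.4). ∠RLP = 41.7° gives LP at -99.7° from the x-axis; with |LP| = 15.4, P = (-8.58, 14.2). ∠LPM = 89.9° gives PM at -9.60° from the x-axis; with |PM| = 28.1, M = (19.1, 9.53). ∠PMV = 88.7° gives MV at 81.7° from the x-axis; with |MV| = 27.7, V = (23.1, 36.9). ∠MVS = 75.9° gives VS at -174° from the x-axis; with |VS| = 28.1, S = (-4.83, 34.1). Then |LS| = |S − L| = 4.84.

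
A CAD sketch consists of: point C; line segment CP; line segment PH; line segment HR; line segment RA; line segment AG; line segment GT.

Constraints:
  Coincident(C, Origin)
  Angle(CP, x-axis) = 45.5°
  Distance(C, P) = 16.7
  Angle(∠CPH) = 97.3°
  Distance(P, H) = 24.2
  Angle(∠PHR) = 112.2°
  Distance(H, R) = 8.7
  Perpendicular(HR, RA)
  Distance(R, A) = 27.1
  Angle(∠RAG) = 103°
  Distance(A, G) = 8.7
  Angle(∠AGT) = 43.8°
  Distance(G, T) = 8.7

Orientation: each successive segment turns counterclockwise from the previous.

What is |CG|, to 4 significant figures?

5.402

C is at the origin; CP runs at 45.5° with length 16.7, so P = (11.71, 11.91). ∠CPH = 97.3° gives PH at 128.2° from the x-axis; with |PH| = 24.2, H = (-3.260, 30.93). ∠PHR = 112.2° gives HR at -164.0° from the x-axis; with |HR| = 8.7, R = (-11.62, 28.53). HR ⟂ RA, so RA runs at -74.00°; with |RA| = 27.1, A = (-4.154, 2.481). ∠RAG = 103.0° gives AG at 3.000° from the x-axis; with |AG| = 8.7, G = (4.535, 2.936). Then |CG| = |G − C| = 5.402.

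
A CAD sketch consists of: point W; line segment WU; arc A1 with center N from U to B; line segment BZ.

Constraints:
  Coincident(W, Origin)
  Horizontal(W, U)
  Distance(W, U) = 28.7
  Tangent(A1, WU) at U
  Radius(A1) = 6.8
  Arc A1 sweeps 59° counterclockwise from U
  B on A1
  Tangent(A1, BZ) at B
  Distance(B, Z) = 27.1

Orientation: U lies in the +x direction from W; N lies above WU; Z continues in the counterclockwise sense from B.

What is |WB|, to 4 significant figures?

34.69

A1 meets WU tangentially, so NU is at right angles to WU, so N = U + (0, 6.8) = (28.70, 6.800). On A1, U sits at bearing -90° from N; a 59° counterclockwise sweep puts B at bearing -31°, so B = N + 6.8·(cos -31°, sin -31°) = (34.53, 3.298). Then |WB| = |B − W| = 34.69.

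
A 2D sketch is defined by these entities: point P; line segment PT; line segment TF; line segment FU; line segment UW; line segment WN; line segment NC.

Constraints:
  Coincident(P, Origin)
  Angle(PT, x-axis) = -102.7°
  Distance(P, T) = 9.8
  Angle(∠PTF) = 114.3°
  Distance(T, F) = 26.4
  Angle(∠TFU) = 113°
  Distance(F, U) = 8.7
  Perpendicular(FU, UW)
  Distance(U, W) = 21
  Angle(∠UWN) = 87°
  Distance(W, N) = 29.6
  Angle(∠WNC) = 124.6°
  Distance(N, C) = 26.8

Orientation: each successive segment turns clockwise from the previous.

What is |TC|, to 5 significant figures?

37.021

P is at the origin; PT runs at -102.7° with length 9.8, so T = (-2.1545, -9.5602). ∠PTF = 114.3° gives TF at -168.40° from the x-axis; with |TF| = 26.4, F = (-28.015, -14.869). ∠TFU = 113.0° gives FU at 124.60° from the x-axis; with |FU| = 8.7, U = (-32.956, -7.7074). FU is perpendicular to UW, so UW runs at 34.600°; with |UW| = 21.0, W = (-15.670, 4.2173). ∠UWN = 87.0° gives WN at -58.400° from the x-axis; with |WN| = 29.6, N = (-0.15967, -20.994). ∠WNC = 124.6° gives NC at -113.80° from the x-axis; with |NC| = 26.8, C = (-10.975, -45.515). Then |TC| = |C − T| = 37.021.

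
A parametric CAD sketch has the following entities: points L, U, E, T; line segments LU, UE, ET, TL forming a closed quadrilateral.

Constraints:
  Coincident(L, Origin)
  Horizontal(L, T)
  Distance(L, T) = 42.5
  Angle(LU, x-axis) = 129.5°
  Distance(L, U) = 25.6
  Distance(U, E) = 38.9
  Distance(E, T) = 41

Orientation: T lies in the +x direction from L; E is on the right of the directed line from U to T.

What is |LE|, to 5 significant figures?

14.081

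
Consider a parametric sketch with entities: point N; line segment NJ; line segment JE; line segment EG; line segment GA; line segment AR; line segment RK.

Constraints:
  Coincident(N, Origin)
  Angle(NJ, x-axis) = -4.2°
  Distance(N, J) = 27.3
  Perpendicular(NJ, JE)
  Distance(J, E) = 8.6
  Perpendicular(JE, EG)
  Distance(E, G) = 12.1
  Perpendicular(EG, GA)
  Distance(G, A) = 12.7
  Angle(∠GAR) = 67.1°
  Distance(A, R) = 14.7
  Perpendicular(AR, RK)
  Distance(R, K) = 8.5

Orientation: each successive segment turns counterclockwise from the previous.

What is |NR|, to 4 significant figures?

28.79

N is at the origin; NJ runs at -4.2° with length 27.3, so J = (27.23, -1.999). NJ is perpendicular to JE, so JE runs at 85.80°; with |JE| = 8.6, E = (27.86, 6.578). The perpendicularity gives EG at right angles to JE, so EG runs at 175.8°; with |EG| = 12.1, G = (15.79, 7.464). EG is perpendicular to GA, so GA runs at -94.20°; with |GA| = 12.7, A = (14.86, -5.202). ∠GAR = 67.1° gives AR at 18.70° from the x-axis; with |AR| = 14.7, R = (28.78, -0.4892). Then |NR| = |R − N| = 28.79.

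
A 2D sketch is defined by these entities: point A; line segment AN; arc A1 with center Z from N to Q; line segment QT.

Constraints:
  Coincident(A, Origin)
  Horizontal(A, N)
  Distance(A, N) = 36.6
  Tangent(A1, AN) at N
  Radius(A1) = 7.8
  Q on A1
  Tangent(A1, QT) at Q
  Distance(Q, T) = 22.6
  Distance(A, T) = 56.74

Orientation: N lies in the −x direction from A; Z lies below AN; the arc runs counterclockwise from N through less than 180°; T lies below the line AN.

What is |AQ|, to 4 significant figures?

44.61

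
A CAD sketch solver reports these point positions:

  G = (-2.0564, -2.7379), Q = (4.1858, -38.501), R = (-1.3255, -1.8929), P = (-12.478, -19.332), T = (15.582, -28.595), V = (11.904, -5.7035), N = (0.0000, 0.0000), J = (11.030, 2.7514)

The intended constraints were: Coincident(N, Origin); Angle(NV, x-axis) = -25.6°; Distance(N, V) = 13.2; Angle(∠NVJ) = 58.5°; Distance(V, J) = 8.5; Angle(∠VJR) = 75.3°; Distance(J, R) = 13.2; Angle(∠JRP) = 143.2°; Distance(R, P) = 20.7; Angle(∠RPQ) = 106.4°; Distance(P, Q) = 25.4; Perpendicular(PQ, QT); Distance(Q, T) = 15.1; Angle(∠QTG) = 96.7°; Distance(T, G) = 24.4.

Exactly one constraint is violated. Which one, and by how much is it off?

Distance(T, G) = 24.4 — off by 6.90.

N = (0.00, 0.00) ✓; NV at -25.60° ✓; |NV| = 13.20 ✓; ∠NVJ = 58.50° ✓; |VJ| = 8.500 ✓; ∠VJR = 75.30° ✓; |JR| = 13.20 ✓; ∠JRP = 143.2° ✓; |RP| = 20.70 ✓; ∠RPQ = 106.4° ✓; |PQ| = 25.40 ✓; ∠(PQ, QT) = 90.00° ✓; |QT| = 15.10 ✓; ∠QTG = 96.70° ✓; |TG| = 31.30 ✗.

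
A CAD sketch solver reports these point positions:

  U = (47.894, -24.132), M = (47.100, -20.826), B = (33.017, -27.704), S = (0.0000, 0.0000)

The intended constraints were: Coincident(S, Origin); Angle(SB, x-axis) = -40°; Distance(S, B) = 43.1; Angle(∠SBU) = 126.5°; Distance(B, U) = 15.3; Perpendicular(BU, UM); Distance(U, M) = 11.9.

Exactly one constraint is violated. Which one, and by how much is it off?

Distance(U, M) = 11.9 — off by 8.50.

S = (0.00, 0.00) ✓; SB at -40.00° ✓; |SB| = 43.10 ✓; ∠SBU = 126.5° ✓; |BU| = 15.30 ✓; ∠(BU, UM) = 90.00° ✓; |UM| = 3.400 ✗.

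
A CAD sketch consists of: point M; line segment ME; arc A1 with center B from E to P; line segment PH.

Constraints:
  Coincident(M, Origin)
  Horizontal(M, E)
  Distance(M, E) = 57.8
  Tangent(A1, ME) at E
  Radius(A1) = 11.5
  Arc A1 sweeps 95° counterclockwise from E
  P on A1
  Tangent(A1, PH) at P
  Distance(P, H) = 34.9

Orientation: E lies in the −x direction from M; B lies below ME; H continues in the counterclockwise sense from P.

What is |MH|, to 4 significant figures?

81.36

M is at the origin; M and E share the same y with |ME| = 57.8 and E on the −x side, so E = (-57.80, 0.000). Tangency of A1 to ME means the radius BE is perpendicular to ME, so B = E + (0, -11.5) = (-57.80, -11.50). On A1, E sits at bearing 90° from B; a 95° counterclockwise sweep puts P at bearing 185°, so P = B + 11.5·(cos 185°, sin 185°) = (-69.26, -12.50). Tangency of A1 to PH means the radius BP is perpendicular to PH, so PH runs along (−sin 185°, cos 185°); with |PH| = 34.9, H = (-66.21, -47.27). Then |MH| = |H − M| = 81.36.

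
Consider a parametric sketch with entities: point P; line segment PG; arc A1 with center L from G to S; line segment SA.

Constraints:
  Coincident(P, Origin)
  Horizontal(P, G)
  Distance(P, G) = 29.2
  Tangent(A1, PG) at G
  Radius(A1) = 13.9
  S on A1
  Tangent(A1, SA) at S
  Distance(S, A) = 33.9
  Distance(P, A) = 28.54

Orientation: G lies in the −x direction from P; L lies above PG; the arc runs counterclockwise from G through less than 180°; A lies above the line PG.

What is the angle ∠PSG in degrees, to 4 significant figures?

145.4°

P is at the origin; P and G share the same y with |PG| = 29.2 and G on the −x side, so G = (-29.20, 0.000). Tangency of A1 to PG means the radius LG is perpendicular to PG, so L = G + (0, 13.9) = (-29.20, 13.90). Since LS ⟂ SA (tangency), |LA| = √(13.9² + 33.9²) = 36.64 regardless of where S sits on A1. So A lies on both circle(P, 28.54) and circle(L, 36.64); the above-PG intersection is A = (4.543, 28.18). S is the foot of the tangent from A: S = (-19.33, 4.110).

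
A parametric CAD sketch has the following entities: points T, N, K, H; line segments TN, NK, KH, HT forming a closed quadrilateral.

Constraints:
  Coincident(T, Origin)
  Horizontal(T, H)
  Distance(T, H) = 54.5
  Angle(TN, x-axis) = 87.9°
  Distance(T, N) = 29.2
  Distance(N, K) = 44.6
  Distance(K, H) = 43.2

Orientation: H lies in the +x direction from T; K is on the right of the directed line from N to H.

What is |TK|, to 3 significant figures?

19.2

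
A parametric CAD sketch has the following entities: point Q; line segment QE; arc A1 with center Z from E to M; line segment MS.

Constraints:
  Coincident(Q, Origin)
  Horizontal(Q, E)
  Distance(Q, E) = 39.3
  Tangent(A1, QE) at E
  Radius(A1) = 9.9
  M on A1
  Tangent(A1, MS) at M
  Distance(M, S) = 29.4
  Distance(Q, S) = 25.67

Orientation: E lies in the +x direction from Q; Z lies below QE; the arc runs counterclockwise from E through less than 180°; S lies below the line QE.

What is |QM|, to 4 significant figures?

32.57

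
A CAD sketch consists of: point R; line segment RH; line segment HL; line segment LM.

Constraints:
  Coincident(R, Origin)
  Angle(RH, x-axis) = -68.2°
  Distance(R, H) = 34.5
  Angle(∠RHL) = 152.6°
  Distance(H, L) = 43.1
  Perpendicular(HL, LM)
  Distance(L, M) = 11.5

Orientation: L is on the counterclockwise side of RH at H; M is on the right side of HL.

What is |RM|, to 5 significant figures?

78.648

∠RHL = 152.6°, so HL runs at -68.2° + (180° − 152.6°) = -40.800° from the x-axis; with |HL| = 43.1, L = H + 43.1·(cos -40.800°, sin -40.800°) = (45.439, -60.195). The perpendicularity gives LM at right angles to HL; with |LM| = 11.5 on the right of HL, M = L + 11.5·(-0.65342, -0.75700) = (37.924, -68.901). Then |RM| = |M − R| = 78.648.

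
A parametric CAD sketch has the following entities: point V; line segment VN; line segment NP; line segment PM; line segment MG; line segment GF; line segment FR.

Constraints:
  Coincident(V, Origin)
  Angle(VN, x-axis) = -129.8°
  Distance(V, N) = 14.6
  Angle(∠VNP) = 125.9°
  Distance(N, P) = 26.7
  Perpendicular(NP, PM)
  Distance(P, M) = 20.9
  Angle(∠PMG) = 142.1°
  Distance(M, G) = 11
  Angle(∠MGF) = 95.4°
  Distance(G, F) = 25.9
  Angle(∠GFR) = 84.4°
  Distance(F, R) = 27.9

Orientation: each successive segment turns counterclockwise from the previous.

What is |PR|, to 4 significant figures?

13.01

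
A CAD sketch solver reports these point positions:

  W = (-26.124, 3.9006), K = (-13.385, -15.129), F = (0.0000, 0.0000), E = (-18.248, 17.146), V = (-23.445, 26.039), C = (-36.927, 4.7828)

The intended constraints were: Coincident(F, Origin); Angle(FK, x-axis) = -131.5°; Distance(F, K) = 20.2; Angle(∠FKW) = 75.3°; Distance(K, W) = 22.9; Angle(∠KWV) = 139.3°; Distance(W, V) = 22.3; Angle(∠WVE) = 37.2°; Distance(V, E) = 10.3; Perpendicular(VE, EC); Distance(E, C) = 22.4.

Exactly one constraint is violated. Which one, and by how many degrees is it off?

Perpendicular(VE, EC) — off by 3.20°.

F = (0.00, 0.00) ✓; FK at -131.5° ✓; |FK| = 20.20 ✓; ∠FKW = 75.30° ✓; |KW| = 22.90 ✓; ∠KWV = 139.3° ✓; |WV| = 22.30 ✓; ∠WVE = 37.20° ✓; |VE| = 10.30 ✓; ∠(VE, EC) = 86.80° ✗; |EC| = 22.40 ✓.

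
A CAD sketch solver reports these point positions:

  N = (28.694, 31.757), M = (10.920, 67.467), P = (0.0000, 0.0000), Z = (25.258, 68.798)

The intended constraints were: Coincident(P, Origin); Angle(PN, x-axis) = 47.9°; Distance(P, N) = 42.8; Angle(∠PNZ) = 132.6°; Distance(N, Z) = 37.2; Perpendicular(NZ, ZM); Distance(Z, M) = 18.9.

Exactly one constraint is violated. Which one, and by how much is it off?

Distance(Z, M) = 18.9 — off by 4.50.

P = (0.00, 0.00) ✓; PN at 47.90° ✓; |PN| = 42.80 ✓; ∠PNZ = 132.6° ✓; |NZ| = 37.20 ✓; ∠(NZ, ZM) = 90.00° ✓; |ZM| = 14.40 ✗.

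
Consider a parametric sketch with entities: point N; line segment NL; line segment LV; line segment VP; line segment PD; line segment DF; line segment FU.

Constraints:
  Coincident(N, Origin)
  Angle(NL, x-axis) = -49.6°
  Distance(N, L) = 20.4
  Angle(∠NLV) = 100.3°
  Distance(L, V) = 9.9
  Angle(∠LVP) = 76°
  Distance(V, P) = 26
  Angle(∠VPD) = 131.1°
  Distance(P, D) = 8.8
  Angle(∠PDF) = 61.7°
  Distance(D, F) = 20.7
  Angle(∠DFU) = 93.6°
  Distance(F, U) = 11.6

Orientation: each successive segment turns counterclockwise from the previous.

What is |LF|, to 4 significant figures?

9.344

N is at the origin; NL runs at -49.6° with length 20.4, so L = (13.22, -15.54). ∠NLV = 100.3° gives LV at 30.10° from the x-axis; with |LV| = 9.9, V = (21.79, -10.57). ∠LVP = 76.0° gives VP at 134.1° from the x-axis; with |VP| = 26.0, P = (3.693, 8.101). ∠VPD = 131.1° gives PD at -177.0° from the x-axis; with |PD| = 8.8, D = (-5.095, 7.640). ∠PDF = 61.7° gives DF at -58.70° from the x-axis; with |DF| = 20.7, F = (5.659, -10.05). Then |LF| = |F − L| = 9.344.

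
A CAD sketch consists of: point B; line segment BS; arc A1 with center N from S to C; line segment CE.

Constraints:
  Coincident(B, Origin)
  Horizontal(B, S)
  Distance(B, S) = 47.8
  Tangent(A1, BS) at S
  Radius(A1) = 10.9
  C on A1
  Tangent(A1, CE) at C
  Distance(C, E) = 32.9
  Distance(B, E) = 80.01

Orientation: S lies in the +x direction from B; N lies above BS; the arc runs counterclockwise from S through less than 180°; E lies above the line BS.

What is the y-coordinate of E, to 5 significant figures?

36.438

Checks: B = (0.00, 0.00) ✓; |NC| = 10.90 ✓; ∠(NC, CE) = 90.00° ✓; |CE| = 32.90 ✓; |BE| = 80.01 ✓.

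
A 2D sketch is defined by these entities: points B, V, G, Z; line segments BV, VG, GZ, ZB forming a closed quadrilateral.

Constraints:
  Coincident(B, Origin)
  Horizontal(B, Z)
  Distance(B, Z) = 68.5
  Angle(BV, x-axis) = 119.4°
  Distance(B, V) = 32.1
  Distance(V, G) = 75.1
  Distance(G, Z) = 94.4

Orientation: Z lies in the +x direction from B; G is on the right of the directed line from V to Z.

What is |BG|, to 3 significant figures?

48.9

B is at the origin; BZ is horizontal with |BZ| = 68.5 and Z in +x, so Z = (68.5, 0). BV runs at 119.4° with |BV| = 32.1, so V = (-15.8, 28.0). G is determined by |VG| = 75.1 and |GZ| = 94.4 together: it lies at the intersection of circle(V, 75.1) and circle(Z, 94.4). With |VZ| = 88.8, the foot of the radical line on VZ is 26.0 from V and the perpendicular offset is √(75.1² − 26.0²) = 70.5. Taking the right-of-VZ solution: G = (-13.3, -47.1).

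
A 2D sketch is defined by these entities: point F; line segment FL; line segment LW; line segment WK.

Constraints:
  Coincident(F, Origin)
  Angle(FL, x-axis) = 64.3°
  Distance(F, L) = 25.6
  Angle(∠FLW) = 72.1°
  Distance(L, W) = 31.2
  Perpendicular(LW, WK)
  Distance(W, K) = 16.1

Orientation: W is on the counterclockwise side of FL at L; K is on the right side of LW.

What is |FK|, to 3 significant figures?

46.7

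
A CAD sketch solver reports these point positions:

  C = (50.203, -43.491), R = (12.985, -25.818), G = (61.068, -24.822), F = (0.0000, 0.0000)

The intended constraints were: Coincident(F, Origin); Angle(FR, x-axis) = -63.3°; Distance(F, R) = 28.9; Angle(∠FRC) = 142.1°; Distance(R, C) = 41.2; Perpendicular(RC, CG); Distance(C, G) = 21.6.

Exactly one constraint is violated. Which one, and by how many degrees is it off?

Perpendicular(RC, CG) — off by 4.80°.

F = (0.00, 0.00) ✓; FR at -63.30° ✓; |FR| = 28.90 ✓; ∠FRC = 142.1° ✓; |RC| = 41.20 ✓; ∠(RC, CG) = 85.20° ✗; |CG| = 21.60 ✓.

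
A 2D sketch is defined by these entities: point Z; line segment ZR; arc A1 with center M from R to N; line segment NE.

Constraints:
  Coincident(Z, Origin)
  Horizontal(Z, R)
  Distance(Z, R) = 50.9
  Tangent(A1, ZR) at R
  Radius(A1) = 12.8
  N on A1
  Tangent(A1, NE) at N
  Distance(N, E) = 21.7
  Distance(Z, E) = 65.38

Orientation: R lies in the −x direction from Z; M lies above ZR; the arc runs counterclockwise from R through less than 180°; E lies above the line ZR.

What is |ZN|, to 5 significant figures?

45.348

Checks: |MN| = 12.80 ✓; ∠(MN, NE) = 90.00° ✓; |NE| = 21.70 ✓; |ZE| = 65.38 ✓.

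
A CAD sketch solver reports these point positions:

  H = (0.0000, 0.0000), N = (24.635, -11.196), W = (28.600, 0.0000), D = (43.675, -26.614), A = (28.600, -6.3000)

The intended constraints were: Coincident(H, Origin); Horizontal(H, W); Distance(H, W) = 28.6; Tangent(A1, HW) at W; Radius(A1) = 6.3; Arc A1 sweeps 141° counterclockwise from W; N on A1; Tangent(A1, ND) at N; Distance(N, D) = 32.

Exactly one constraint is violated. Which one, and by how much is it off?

Distance(N, D) = 32 — off by 7.50.

H = (0.00, 0.00) ✓; H.y = 0.00, W.y = 0.00 ✓; |HW| = 28.60 ✓; ∠(AW, WH) = 90.00° ✓; |AW| = 6.300 ✓; bearing(A→N) − bearing(A→W) = 141.0° ✓; |AN| = 6.300 ✓; ∠(AN, ND) = 90.00° ✓; |ND| = 24.50 ✗.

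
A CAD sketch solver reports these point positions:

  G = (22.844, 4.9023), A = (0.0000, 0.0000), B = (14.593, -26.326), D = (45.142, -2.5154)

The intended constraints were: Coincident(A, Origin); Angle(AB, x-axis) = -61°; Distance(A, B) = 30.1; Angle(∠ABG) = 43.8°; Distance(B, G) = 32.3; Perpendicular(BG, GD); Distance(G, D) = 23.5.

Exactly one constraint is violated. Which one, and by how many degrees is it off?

Perpendicular(BG, GD) — off by 3.60°.

A = (0.00, 0.00) ✓; AB at -61.00° ✓; |AB| = 30.10 ✓; ∠ABG = 43.80° ✓; |BG| = 32.30 ✓; ∠(BG, GD) = 93.60° ✗; |GD| = 23.50 ✓.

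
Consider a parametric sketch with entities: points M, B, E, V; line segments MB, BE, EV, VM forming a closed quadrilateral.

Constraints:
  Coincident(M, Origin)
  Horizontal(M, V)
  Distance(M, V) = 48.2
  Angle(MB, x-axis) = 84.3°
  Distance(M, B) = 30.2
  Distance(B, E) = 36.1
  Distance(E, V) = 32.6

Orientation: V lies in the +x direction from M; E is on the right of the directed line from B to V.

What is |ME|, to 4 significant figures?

16.24

M is at the origin; M and V share the same y with |MV| = 48.2 and V in +x, so V = (48.2, 0). MB runs at 84.3° with |MB| = 30.2, so B = (2.999, 30.05). E is determined by |BE| = 36.1 and |EV| = 32.6 together: it lies at the intersection of circle(B, 36.1) and circle(V, 32.6). With |BV| = 54.28, the foot of the radical line on BV is 29.35 from B and the perpendicular offset is √(36.1² − 29.35²) = 21.01. Taking the right-of-BV solution: E = (15.81, -3.700).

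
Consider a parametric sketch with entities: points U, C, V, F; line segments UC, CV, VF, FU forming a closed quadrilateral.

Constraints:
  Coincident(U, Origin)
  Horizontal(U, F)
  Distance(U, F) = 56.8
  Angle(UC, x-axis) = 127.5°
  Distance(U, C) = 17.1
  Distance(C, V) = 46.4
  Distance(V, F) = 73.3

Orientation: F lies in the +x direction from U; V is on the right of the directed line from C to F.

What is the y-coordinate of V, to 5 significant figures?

-32.804

Checks: |CV| = 46.40 ✓; |VF| = 73.30 ✓.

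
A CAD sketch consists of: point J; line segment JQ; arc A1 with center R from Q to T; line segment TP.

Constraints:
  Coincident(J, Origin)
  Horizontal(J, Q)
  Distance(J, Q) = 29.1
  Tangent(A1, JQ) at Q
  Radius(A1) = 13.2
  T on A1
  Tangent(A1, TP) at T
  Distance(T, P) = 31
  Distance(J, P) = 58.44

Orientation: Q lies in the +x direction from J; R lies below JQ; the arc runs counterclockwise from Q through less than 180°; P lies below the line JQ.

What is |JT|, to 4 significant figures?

27.55

J is at the origin; J and Q share the same y with |JQ| = 29.1 and Q on the +x side, so Q = (29.10, 0.000). A1 meets JQ tangentially, so RQ is at right angles to JQ, so R = Q + (0, -13.2) = (29.10, -13.20). Since RT ⟂ TP (tangency), |RP| = √(13.2² + 31.0²) = 33.69 regardless of where T sits on A1. So P lies on both circle(J, 58.44) and circle(R, 33.69); the below-JQ intersection is P = (35.75, -46.23). T is the foot of the tangent from P: T = (18.21, -20.67).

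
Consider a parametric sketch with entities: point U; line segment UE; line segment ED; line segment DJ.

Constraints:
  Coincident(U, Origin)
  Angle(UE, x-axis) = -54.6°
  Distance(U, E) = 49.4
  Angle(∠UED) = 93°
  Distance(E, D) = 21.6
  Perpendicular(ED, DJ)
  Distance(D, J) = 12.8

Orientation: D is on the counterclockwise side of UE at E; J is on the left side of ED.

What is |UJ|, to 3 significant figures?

43.8

∠UED = 93.0°, so ED runs at -54.6° + (180° − 93.0°) = 32.4° from the x-axis; with |ED| = 21.6, D = E + 21.6·(cos 32.4°, sin 32.4°) = (46.9, -28.7). ED is perpendicular to DJ; with |DJ| = 12.8 on the left of ED, J = D + 12.8·(-0.536, 0.844) = (40.0, -17.9). Then |UJ| = |J − U| = 43.8.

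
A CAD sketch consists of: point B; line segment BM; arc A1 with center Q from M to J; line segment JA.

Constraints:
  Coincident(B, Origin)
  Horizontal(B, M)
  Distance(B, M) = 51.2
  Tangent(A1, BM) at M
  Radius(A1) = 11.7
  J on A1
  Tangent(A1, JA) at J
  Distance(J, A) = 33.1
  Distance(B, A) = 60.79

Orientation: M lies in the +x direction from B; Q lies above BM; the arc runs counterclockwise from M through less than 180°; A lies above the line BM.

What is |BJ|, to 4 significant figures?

63.38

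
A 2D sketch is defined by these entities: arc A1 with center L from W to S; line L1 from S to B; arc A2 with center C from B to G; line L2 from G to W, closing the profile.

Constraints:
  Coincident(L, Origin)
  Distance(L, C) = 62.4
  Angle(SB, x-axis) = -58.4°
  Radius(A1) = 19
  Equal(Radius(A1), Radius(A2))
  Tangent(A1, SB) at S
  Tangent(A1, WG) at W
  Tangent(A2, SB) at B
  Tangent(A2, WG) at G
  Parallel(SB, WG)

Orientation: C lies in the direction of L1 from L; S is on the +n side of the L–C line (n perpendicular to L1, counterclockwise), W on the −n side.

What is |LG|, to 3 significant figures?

65.2

Tangency of A1 to both parallel lines with radius 19.0 puts S and W at L ± 19.0·n: S = (16.2, 9.96), W = (-16.2, -9.96). Equal radii place B and G the same way about C: B = C + 19.0·n = (48.9, -43.2), G = C − 19.0·n = (16.5, -63.1). Then |LG| = |G − L| = 65.2.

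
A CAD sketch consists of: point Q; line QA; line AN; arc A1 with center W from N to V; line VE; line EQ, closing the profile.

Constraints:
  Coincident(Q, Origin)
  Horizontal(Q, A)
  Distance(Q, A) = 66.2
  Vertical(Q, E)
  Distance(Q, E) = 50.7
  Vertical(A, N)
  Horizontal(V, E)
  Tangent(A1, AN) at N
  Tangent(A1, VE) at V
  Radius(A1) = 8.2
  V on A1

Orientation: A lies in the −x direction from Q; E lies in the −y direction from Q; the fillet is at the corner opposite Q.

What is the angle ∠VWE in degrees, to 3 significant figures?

82.0°

The virtual corner opposite Q is at (-66.2, -50.7). A1 meets AN tangentially, so WN is at right angles to AN and since A1 is tangent to VE there, WV ⟂ VE, with radius 8.2, so the center W sits 8.2 in from both sides at W = (-58.0, -42.5). That places the tangent points at N = (-66.2, -42.5) on AN and V = (-58.0, -50.7) on VE. Then cos ∠VWE = WV·WE / (|WV||WE|), giving 82.0°.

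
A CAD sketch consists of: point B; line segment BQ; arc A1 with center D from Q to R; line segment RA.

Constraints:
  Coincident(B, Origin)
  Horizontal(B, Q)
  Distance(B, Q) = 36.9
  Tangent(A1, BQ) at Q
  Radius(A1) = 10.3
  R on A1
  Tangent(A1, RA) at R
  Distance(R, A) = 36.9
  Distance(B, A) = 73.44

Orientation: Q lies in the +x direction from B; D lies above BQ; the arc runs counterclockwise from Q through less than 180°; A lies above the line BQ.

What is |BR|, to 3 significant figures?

46.6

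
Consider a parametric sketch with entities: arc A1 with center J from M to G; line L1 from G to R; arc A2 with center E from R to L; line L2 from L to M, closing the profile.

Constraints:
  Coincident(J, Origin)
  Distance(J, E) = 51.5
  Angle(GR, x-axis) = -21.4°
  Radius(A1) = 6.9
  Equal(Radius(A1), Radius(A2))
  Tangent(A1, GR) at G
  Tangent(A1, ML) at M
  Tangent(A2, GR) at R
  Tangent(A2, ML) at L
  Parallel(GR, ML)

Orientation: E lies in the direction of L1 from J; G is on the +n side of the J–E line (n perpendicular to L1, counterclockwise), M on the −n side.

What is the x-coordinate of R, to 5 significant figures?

50.467

The slot axis is L1's direction at -21.4°, so u = (cos -21.4°, sin -21.4°) = (0.93106, -0.36488) and n = (−sin -21.4°, cos -21.4°) = (0.36488, 0.93106). J is at the origin and E lies 51.5 along u from J, so E = 51.5·u = (47.949, -18.791). Tangency of A1 to both parallel lines with radius 6.9 puts G and M at J ± 6.9·n: G = (2.5176, 6.4243), M = (-2.5176, -6.4243). Equal radii place R and L the same way about E: R = E + 6.9·n = (50.467, -12.367), L = E − 6.9·n = (45.432, -25.215). So R.x = 50.467.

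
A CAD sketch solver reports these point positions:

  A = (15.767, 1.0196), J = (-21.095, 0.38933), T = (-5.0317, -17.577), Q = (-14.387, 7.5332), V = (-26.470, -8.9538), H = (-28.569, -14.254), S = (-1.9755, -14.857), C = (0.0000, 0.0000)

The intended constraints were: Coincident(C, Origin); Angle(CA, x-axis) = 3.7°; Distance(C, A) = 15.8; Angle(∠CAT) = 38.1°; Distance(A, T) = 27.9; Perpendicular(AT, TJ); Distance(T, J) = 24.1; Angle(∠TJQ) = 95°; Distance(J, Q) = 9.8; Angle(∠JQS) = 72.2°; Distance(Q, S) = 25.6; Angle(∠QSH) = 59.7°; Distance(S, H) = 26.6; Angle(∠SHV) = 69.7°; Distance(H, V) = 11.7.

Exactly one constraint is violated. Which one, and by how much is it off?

Distance(H, V) = 11.7 — off by 6.00.

C = (0.00, 0.00) ✓; CA at 3.700° ✓; |CA| = 15.80 ✓; ∠CAT = 38.10° ✓; |AT| = 27.90 ✓; ∠(AT, TJ) = 90.00° ✓; |TJ| = 24.10 ✓; ∠TJQ = 95.00° ✓; |JQ| = 9.800 ✓; ∠JQS = 72.20° ✓; |QS| = 25.60 ✓; ∠QSH = 59.70° ✓; |SH| = 26.60 ✓; ∠SHV = 69.69° ✓; |HV| = 5.701 ✗.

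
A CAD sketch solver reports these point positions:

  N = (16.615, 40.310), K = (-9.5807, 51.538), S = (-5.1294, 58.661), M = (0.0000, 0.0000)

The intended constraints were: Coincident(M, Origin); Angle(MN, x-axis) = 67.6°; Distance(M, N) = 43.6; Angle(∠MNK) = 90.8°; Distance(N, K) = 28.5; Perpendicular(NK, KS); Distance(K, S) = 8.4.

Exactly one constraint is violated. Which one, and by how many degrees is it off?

Perpendicular(NK, KS) — off by 8.80°.

M = (0.00, 0.00) ✓; MN at 67.60° ✓; |MN| = 43.60 ✓; ∠MNK = 90.80° ✓; |NK| = 28.50 ✓; ∠(NK, KS) = 98.80° ✗; |KS| = 8.399 ✓.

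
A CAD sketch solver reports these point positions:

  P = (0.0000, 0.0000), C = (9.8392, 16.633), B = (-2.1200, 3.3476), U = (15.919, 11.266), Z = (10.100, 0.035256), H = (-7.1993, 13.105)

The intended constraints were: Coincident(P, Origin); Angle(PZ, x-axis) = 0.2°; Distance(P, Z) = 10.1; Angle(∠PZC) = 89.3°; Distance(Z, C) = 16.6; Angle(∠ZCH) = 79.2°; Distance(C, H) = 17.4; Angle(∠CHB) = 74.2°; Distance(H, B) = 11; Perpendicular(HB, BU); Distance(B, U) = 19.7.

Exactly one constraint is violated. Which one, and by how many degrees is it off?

Perpendicular(HB, BU) — off by 3.80°.

P = (0.00, 0.00) ✓; PZ at 0.2000° ✓; |PZ| = 10.10 ✓; ∠PZC = 89.30° ✓; |ZC| = 16.60 ✓; ∠ZCH = 79.20° ✓; |CH| = 17.40 ✓; ∠CHB = 74.20° ✓; |HB| = 11.00 ✓; ∠(HB, BU) = 86.20° ✗; |BU| = 19.70 ✓.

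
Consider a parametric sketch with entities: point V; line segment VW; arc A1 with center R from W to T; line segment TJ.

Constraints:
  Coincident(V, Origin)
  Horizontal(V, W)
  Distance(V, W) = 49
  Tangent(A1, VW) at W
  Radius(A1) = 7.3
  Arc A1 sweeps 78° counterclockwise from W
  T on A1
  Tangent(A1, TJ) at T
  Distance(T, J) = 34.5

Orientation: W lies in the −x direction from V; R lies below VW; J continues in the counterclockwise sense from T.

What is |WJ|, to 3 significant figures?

42.0

On A1, W sits at bearing 90° from R; a 78° counterclockwise sweep puts T at bearing 168°, so T = R + 7.3·(cos 168°, sin 168°) = (-56.1, -5.78). Since A1 is tangent to TJ there, RT ⟂ TJ, so TJ runs along (−sin 168°, cos 168°); with |TJ| = 34.5, J = (-63.3, -39.5). Then |WJ| = |J − W| = 42.0.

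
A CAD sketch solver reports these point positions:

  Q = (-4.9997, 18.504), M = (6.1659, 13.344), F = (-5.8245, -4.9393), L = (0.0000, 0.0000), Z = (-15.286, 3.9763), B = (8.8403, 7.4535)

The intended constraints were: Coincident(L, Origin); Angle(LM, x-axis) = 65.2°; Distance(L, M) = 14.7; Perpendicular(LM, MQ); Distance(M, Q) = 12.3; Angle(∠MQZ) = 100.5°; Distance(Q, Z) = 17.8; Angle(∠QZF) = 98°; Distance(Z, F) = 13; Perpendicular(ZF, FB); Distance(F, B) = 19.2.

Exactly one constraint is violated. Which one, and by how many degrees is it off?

Perpendicular(ZF, FB) — off by 6.50°.

L = (0.00, 0.00) ✓; LM at 65.20° ✓; |LM| = 14.70 ✓; ∠(LM, MQ) = 90.00° ✓; |MQ| = 12.30 ✓; ∠MQZ = 100.5° ✓; |QZ| = 17.80 ✓; ∠QZF = 98.00° ✓; |ZF| = 13.00 ✓; ∠(ZF, FB) = 83.50° ✗; |FB| = 19.20 ✓.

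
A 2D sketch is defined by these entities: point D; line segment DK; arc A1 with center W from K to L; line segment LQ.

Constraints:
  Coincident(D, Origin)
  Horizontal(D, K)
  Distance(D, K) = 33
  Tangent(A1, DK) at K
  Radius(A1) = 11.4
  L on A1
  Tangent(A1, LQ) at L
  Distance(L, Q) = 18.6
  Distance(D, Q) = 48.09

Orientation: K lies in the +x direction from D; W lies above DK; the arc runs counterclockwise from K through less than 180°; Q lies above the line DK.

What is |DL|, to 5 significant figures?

46.238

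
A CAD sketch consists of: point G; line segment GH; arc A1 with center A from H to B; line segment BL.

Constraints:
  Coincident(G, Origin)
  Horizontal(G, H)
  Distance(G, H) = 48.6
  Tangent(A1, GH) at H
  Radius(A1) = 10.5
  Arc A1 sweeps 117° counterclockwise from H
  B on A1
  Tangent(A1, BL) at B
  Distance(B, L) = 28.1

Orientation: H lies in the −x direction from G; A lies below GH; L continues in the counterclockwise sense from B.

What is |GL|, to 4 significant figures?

60.56

On A1, H sits at bearing 90° from A; a 117° counterclockwise sweep puts B at bearing 207°, so B = A + 10.5·(cos 207°, sin 207°) = (-57.96, -15.27). The tangent condition forces AB to be normal to BL, so BL runs along (−sin 207°, cos 207°); with |BL| = 28.1, L = (-45.20, -40.30). Then |GL| = |L − G| = 60.56.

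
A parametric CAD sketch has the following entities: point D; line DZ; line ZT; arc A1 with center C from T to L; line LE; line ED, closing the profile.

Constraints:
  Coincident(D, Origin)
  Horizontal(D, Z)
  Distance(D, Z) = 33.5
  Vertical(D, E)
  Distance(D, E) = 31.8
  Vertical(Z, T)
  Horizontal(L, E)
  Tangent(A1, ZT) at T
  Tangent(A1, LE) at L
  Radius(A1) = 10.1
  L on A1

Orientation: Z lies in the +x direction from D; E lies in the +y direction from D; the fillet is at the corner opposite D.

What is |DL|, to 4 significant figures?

39.48

D is at the origin; DZ is horizontal with |DZ| = 33.5 and Z on the +x side, so Z = (33.50, 0.000). D and E share the same x with |DE| = 31.8 and E on the +y side, so E = (0.000, 31.80). The virtual corner opposite D is at (33.50, 31.80). Since A1 is tangent to ZT there, CT ⟂ ZT and tangency of A1 to LE means the radius CL is perpendicular to LE, with radius 10.1, so the center C sits 10.1 in from both sides at C = (23.40, 21.70). That places the tangent points at T = (33.50, 21.70) on ZT and L = (23.40, 31.80) on LE. Then |DL| = |L − D| = 39.48.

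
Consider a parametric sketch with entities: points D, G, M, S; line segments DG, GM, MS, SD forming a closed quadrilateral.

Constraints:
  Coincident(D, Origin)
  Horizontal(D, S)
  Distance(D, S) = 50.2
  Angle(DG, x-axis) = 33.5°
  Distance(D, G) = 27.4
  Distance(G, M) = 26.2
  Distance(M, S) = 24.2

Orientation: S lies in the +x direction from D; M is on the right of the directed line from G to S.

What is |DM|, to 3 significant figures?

30.3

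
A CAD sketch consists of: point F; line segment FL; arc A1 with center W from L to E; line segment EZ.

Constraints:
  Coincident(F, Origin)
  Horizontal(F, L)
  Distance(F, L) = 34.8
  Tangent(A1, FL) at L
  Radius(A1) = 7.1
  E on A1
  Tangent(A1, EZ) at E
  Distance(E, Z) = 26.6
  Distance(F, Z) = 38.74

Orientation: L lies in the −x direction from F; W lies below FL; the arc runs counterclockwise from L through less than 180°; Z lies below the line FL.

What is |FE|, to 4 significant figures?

41.80

Checks: |WE| = 7.100 ✓; ∠(WE, EZ) = 90.00° ✓; |EZ| = 26.60 ✓; |FZ| = 38.74 ✓.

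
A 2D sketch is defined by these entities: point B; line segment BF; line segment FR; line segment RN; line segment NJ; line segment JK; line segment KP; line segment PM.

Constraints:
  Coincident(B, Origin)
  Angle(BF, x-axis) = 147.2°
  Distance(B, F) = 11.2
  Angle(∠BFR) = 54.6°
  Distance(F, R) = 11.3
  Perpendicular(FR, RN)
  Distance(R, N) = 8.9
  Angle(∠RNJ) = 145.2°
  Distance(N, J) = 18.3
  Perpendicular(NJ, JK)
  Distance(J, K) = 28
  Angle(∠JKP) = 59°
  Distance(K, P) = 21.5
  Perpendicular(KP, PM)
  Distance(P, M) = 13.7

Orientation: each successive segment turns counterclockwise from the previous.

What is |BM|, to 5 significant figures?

4.2185

B is at the origin; BF runs at 147.2° with length 11.2, so F = (-9.4143, 6.0671). ∠BFR = 54.6° gives FR at -87.400° from the x-axis; with |FR| = 11.3, R = (-8.9017, -5.2212). FR ⟂ RN, so RN runs at 2.6000°; with |RN| = 8.9, N = (-0.010906, -4.8175). ∠RNJ = 145.2° gives NJ at 37.400° from the x-axis; with |NJ| = 18.3, J = (14.527, 6.2975). NJ is perpendicular to JK, so JK runs at 127.40°; with |JK| = 28.0, K = (-2.4796, 28.541). ∠JKP = 59.0° gives KP at -111.60° from the x-axis; with |KP| = 21.5, P = (-10.394, 8.5509). KP ⟂ PM, so PM runs at -21.600°; with |PM| = 13.7, M = (2.3436, 3.5076). Then |BM| = |M − B| = 4.2185.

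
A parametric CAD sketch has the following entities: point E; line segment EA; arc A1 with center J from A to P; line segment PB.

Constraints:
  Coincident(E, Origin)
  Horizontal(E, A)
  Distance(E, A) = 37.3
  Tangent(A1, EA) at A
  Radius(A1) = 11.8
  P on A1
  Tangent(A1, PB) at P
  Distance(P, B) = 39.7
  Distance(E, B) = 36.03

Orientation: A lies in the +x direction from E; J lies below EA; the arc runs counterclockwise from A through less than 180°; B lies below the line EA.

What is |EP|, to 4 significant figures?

28.36

Checks: |JP| = 11.80 ✓; ∠(JP, PB) = 90.00° ✓; |PB| = 39.70 ✓; |EB| = 36.03 ✓.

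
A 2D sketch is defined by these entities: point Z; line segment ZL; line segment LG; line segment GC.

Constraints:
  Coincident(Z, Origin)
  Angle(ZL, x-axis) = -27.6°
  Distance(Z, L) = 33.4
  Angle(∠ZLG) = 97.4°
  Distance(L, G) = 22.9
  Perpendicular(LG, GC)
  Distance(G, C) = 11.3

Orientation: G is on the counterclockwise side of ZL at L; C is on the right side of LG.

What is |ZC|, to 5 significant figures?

52.089

Z is at the origin; ZL runs at -27.6° with length 33.4, so L = 33.4·(cos -27.6°, sin -27.6°) = (29.599, -15.474). ∠ZLG = 97.4°, so LG runs at -27.6° + (180° − 97.4°) = 55.000° from the x-axis; with |LG| = 22.9, G = L + 22.9·(cos 55.000°, sin 55.000°) = (42.734, 3.2845). The perpendicularity gives GC at right angles to LG; with |GC| = 11.3 on the right of LG, C = G + 11.3·(0.81915, -0.57358) = (51.991, -3.1969). Then |ZC| = |C − Z| = 52.089.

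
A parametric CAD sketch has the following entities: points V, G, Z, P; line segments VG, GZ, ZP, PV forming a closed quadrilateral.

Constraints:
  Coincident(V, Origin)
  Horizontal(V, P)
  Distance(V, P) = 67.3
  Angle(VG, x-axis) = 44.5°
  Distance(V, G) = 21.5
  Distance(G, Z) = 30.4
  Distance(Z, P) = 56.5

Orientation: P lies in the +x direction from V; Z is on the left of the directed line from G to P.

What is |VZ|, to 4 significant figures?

51.30

V is at the origin; VP is horizontal with |VP| = 67.3 and P in +x, so P = (67.3, 0). VG runs at 44.5° with |VG| = 21.5, so G = (15.33, 15.07). Z is determined by |GZ| = 30.4 and |ZP| = 56.5 together: it lies at the intersection of circle(G, 30.4) and circle(P, 56.5). With |GP| = 54.11, the foot of the radical line on GP is 6.093 from G and the perpendicular offset is √(30.4² − 6.093²) = 29.78. Taking the left-of-GP solution: Z = (29.48, 41.98).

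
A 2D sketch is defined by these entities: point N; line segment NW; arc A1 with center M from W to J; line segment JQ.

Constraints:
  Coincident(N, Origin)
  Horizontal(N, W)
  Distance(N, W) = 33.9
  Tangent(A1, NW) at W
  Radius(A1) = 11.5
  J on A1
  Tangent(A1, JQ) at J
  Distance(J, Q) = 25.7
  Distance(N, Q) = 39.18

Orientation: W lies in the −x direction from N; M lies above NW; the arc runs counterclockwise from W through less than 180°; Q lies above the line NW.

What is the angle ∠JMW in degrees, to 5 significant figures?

79.856°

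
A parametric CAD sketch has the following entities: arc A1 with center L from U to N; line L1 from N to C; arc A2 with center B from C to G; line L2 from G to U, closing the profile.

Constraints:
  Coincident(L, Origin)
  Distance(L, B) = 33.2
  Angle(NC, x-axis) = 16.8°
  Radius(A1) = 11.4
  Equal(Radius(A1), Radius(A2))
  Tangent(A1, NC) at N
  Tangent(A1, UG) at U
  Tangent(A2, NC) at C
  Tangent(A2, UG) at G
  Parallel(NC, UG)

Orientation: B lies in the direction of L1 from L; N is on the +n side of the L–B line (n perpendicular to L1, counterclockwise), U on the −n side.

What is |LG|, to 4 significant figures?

35.10

The slot axis is L1's direction at 16.8°, so u = (cos 16.8°, sin 16.8°) = (0.9573, 0.2890) and n = (−sin 16.8°, cos 16.8°) = (-0.2890, 0.9573). L is at the origin and B lies 33.2 along u from L, so B = 33.2·u = (31.78, 9.596). Tangency of A1 to both parallel lines with radius 11.4 puts N and U at L ± 11.4·n: N = (-3.295, 10.91), U = (3.295, -10.91). Equal radii place C and G the same way about B: C = B + 11.4·n = (28.49, 20.51), G = B − 11.4·n = (35.08, -1.318). Then |LG| = |G − L| = 35.10.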